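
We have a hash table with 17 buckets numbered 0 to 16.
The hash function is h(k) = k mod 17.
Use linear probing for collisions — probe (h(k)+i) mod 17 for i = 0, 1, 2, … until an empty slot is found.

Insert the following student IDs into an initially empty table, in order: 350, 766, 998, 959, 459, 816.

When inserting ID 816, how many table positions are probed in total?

3

Insert 350: h=10, slot 10 empty => index 10.
Insert 766: h=1, slot 1 empty => index 1.
Insert 998: h=12, slot 12 empty => index 12.
Insert 959: h=7, slot 7 empty => index 7.
Insert 459: h=0, slot 0 empty => index 0.
Insert 816: h=0, slots 0,1 occupied => index 2.
Table: [459, 766, 816, ∅, ∅, ∅, ∅, 959, ∅, ∅, 350, ∅, 998, ∅, ∅, ∅, ∅]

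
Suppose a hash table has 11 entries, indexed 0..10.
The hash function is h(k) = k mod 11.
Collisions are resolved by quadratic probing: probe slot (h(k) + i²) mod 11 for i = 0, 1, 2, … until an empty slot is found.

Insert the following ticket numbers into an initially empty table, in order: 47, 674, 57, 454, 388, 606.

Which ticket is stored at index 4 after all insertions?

47: h=3 => slot 3
674: h=3, probe 3,4 => slot 4
57: h=2 => slot 2
454: h=3, probe 3,4,7 => slot 7
388: h=3, probe 3,4,7,1 => slot 1
606: h=1, probe 1,2,5 => slot 5
Table: [∅, 388, 57, 47, 674, 606, ∅, 454, ∅, ∅, ∅]

674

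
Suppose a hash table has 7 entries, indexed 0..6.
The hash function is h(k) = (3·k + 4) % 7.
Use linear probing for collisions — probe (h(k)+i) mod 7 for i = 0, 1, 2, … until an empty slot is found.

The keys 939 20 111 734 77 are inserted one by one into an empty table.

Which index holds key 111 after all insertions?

939: h=0 → slot 0
20: h=1 → slot 1
111: h=1, probe 1,2 → slot 2
734: h=1, probe 1,2,3 → slot 3
77: h=4 → slot 4
Table: [939, 20, 111, 734, 77, ., .]

2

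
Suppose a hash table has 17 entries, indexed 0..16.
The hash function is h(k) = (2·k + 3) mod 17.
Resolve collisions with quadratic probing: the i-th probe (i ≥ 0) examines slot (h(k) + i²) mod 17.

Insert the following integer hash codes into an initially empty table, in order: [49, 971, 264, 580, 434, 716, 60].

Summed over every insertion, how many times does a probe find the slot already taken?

7

49 hashes to 16; slot 16 is free -> place at 16.
971 hashes to 7; slot 7 is free -> place at 7.
264 hashes to 4; slot 4 is free -> place at 4.
580 hashes to 7; 7 taken -> place at 8.
434 hashes to 4; 4 taken -> place at 5.
716 hashes to 7; 7,8 taken -> place at 11.
60 hashes to 4; 4,5,8 taken -> place at 13.
Table: [_, _, _, _, 264, 434, _, 971, 580, _, _, 716, _, 60, _, _, 49]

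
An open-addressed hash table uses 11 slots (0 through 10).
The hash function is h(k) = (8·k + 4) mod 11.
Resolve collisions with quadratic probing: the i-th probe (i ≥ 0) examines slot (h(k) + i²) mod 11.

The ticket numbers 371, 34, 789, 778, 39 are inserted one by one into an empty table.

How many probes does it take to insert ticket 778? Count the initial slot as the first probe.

3

371 hashes to 2; slot 2 is free → place at 2.
34 hashes to 1; slot 1 is free → place at 1.
789 hashes to 2; 2 taken → place at 3.
778 hashes to 2; 2,3 taken → place at 6.
39 hashes to 8; slot 8 is free → place at 8.
Table: [—, 34, 371, 789, —, —, 778, —, 39, —, —]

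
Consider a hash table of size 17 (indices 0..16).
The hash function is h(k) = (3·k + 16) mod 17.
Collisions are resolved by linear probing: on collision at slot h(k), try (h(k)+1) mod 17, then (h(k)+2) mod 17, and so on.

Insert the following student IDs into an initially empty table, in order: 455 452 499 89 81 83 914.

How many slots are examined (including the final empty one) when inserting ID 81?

2

455: h=4 -> slot 4
452: h=12 -> slot 12
499: h=0 -> slot 0
89: h=11 -> slot 11
81: h=4, probe 4,5 -> slot 5
83: h=10 -> slot 10
914: h=4, probe 4,5,6 -> slot 6
Table: [499, ., ., ., 455, 81, 914, ., ., ., 83, 89, 452, ., ., ., .]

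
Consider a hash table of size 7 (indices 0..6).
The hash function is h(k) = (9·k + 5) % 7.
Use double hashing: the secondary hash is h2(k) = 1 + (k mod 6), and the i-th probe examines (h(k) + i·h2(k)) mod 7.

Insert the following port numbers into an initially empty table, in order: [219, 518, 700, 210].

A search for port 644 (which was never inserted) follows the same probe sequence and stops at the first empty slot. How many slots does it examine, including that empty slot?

219 hashes to 2; slot 2 is free → place at 2.
518 hashes to 5; slot 5 is free → place at 5.
700 hashes to 5, h2=5; 5 taken → place at 3.
210 hashes to 5, h2=1; 5 taken → place at 6.
Table: [_, _, 219, 700, _, 518, 210]
Lookup 644: h=5, h2=3, probe 5,1 → slot 1 empty, not found.

2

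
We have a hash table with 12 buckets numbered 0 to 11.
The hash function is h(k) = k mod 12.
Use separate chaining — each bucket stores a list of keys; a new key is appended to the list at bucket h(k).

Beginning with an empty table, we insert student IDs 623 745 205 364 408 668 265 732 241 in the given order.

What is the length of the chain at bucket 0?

Insert 623: h=11, bucket 11 empty -> new chain.
Insert 745: h=1, bucket 1 empty -> new chain.
Insert 205: h=1, bucket 1 nonempty -> append to chain.
Insert 364: h=4, bucket 4 empty -> new chain.
Insert 408: h=0, bucket 0 empty -> new chain.
Insert 668: h=8, bucket 8 empty -> new chain.
Insert 265: h=1, bucket 1 nonempty -> append to chain.
Insert 732: h=0, bucket 0 nonempty -> append to chain.
Insert 241: h=1, bucket 1 nonempty -> append to chain.
Final buckets:
0: 408 -> 732
1: 745 -> 205 -> 265 -> 241
2: -
3: -
4: 364
5: -
6: -
7: -
8: 668
9: -
10: -
11: 623

2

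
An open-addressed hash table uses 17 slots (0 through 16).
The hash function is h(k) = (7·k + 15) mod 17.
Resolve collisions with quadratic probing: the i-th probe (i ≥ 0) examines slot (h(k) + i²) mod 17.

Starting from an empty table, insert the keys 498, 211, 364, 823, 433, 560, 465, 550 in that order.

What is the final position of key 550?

498 hashes to 16; slot 16 is free -> place at 16.
211 hashes to 13; slot 13 is free -> place at 13.
364 hashes to 13; 13 taken -> place at 14.
823 hashes to 13; 13,14 taken -> place at 0.
433 hashes to 3; slot 3 is free -> place at 3.
560 hashes to 8; slot 8 is free -> place at 8.
465 hashes to 6; slot 6 is free -> place at 6.
550 hashes to 6; 6 taken -> place at 7.
Table: [823, ., ., 433, ., ., 465, 550, 560, ., ., ., ., 211, 364, ., 498]

7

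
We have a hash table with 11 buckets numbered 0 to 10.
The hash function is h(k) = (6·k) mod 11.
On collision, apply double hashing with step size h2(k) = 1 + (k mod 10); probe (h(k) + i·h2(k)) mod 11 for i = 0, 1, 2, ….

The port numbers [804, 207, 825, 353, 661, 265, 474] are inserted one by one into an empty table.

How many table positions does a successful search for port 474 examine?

804 hashes to 6; slot 6 is free => place at 6.
207 hashes to 10; slot 10 is free => place at 10.
825 hashes to 0; slot 0 is free => place at 0.
353 hashes to 6, h2=4; 6,10 taken => place at 3.
661 hashes to 6, h2=2; 6 taken => place at 8.
265 hashes to 6, h2=6; 6 taken => place at 1.
474 hashes to 6, h2=5; 6,0 taken => place at 5.
Table: [825, 265, _, 353, _, 474, 804, _, 661, _, 207]
Lookup 474: h=6, h2=5, probe 6,0,5 → found at 5.

3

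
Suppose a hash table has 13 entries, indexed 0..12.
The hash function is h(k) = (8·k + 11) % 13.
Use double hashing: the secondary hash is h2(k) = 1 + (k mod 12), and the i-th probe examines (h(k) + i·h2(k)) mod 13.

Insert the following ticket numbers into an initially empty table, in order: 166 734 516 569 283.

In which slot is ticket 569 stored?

166: h=0 -> slot 0
734: h=7 -> slot 7
516: h=5 -> slot 5
569: h=0, h2=6, probe 0,6 -> slot 6
283: h=0, h2=8, probe 0,8 -> slot 8
Table: [166, ., ., ., ., 516, 569, 734, 283, ., ., ., .]

6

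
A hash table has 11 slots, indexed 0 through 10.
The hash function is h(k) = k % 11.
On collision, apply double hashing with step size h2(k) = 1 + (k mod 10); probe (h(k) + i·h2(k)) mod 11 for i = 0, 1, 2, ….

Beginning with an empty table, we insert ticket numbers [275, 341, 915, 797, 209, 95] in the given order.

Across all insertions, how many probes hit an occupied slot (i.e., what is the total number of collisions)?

3

Insert 275: h=0, slot 0 empty -> index 0.
Insert 341: h=0, h2=2, slot 0 occupied -> index 2.
Insert 915: h=2, h2=6, slot 2 occupied -> index 8.
Insert 797: h=5, slot 5 empty -> index 5.
Insert 209: h=0, h2=10, slot 0 occupied -> index 10.
Insert 95: h=7, slot 7 empty -> index 7.
Table: [275, _, 341, _, _, 797, _, 95, 915, _, 209]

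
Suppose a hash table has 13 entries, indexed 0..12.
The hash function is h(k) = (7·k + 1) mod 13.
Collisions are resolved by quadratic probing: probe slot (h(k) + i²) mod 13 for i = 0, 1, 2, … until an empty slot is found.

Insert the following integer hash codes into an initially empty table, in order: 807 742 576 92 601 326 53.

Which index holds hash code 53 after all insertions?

807 hashes to 8; slot 8 is free -> place at 8.
742 hashes to 8; 8 taken -> place at 9.
576 hashes to 3; slot 3 is free -> place at 3.
92 hashes to 8; 8,9 taken -> place at 12.
601 hashes to 9; 9 taken -> place at 10.
326 hashes to 8; 8,9,12 taken -> place at 4.
53 hashes to 8; 8,9,12,4 taken -> place at 11.
Table: [—, —, —, 576, 326, —, —, —, 807, 742, 601, 53, 92]

11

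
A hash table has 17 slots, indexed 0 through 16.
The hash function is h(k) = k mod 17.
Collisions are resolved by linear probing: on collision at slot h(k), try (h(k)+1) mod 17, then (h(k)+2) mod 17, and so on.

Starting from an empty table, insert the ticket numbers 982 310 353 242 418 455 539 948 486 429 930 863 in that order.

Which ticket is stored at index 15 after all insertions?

Insert 982: h=13, slot 13 empty -> index 13.
Insert 310: h=4, slot 4 empty -> index 4.
Insert 353: h=13, slot 13 occupied -> index 14.
Insert 242: h=4, slot 4 occupied -> index 5.
Insert 418: h=10, slot 10 empty -> index 10.
Insert 455: h=13, slots 13,14 occupied -> index 15.
Insert 539: h=12, slot 12 empty -> index 12.
Insert 948: h=13, slots 13,14,15 occupied -> index 16.
Insert 486: h=10, slot 10 occupied -> index 11.
Insert 429: h=4, slots 4,5 occupied -> index 6.
Insert 930: h=12, slots 12,13,14,15,16 occupied -> index 0.
Insert 863: h=13, slots 13,14,15,16,0 occupied -> index 1.
Table: [930, 863, ∅, ∅, 310, 242, 429, ∅, ∅, ∅, 418, 486, 539, 982, 353, 455, 948]

455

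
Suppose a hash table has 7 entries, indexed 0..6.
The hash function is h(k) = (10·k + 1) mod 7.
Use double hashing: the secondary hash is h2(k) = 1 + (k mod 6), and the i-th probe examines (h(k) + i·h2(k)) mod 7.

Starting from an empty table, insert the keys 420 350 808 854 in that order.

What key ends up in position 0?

Insert 420: h=1, slot 1 empty -> index 1.
Insert 350: h=1, h2=3, slot 1 occupied -> index 4.
Insert 808: h=3, slot 3 empty -> index 3.
Insert 854: h=1, h2=3, slots 1,4 occupied -> index 0.
Table: [854, 420, —, 808, 350, —, —]

854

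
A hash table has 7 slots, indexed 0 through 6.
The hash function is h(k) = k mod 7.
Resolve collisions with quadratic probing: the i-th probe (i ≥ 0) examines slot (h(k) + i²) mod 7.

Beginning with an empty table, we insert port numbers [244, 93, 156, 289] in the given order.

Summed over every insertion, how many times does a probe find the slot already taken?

4

244 hashes to 6; slot 6 is free -> place at 6.
93 hashes to 2; slot 2 is free -> place at 2.
156 hashes to 2; 2 taken -> place at 3.
289 hashes to 2; 2,3,6 taken -> place at 4.
Table: [., ., 93, 156, 289, ., 244]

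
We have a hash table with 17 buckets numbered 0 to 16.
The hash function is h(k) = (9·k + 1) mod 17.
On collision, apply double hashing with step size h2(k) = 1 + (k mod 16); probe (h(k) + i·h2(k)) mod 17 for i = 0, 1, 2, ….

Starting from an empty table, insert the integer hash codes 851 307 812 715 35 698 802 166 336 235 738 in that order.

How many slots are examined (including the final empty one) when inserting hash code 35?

3

851: h=10 → slot 10
307: h=10, h2=4, probe 10,14 → slot 14
812: h=16 → slot 16
715: h=10, h2=12, probe 10,5 → slot 5
35: h=10, h2=4, probe 10,14,1 → slot 1
698: h=10, h2=11, probe 10,4 → slot 4
802: h=11 → slot 11
166: h=16, h2=7, probe 16,6 → slot 6
336: h=16, h2=1, probe 16,0 → slot 0
235: h=8 → slot 8
738: h=13 → slot 13
Table: [336, 35, _, _, 698, 715, 166, _, 235, _, 851, 802, _, 738, 307, _, 812]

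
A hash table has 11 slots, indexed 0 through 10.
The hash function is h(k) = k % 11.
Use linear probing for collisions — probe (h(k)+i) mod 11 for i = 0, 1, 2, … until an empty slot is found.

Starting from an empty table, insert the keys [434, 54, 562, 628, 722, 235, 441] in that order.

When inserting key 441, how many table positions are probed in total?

434 hashes to 5; slot 5 is free → place at 5.
54 hashes to 10; slot 10 is free → place at 10.
562 hashes to 1; slot 1 is free → place at 1.
628 hashes to 1; 1 taken → place at 2.
722 hashes to 7; slot 7 is free → place at 7.
235 hashes to 4; slot 4 is free → place at 4.
441 hashes to 1; 1,2 taken → place at 3.
Table: [—, 562, 628, 441, 235, 434, —, 722, —, —, 54]

3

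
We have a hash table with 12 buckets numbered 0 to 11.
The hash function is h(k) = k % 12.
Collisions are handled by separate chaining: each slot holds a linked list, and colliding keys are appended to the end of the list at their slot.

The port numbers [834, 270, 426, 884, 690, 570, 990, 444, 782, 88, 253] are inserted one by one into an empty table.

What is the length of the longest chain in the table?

6

834 → bucket 6
270 → bucket 6 (collision)
426 → bucket 6 (collision)
884 → bucket 8
690 → bucket 6 (collision)
570 → bucket 6 (collision)
990 → bucket 6 (collision)
444 → bucket 0
782 → bucket 2
88 → bucket 4
253 → bucket 1
Final buckets:
0: 444
1: 253
2: 782
3: —
4: 88
5: —
6: 834 -> 270 -> 426 -> 690 -> 570 -> 990
7: —
8: 884
9: —
10: —
11: —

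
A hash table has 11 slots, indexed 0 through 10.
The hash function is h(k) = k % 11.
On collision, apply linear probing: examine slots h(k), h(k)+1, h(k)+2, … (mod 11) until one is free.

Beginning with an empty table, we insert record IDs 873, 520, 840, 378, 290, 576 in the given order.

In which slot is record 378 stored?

873 hashes to 4; slot 4 is free → place at 4.
520 hashes to 3; slot 3 is free → place at 3.
840 hashes to 4; 4 taken → place at 5.
378 hashes to 4; 4,5 taken → place at 6.
290 hashes to 4; 4,5,6 taken → place at 7.
576 hashes to 4; 4,5,6,7 taken → place at 8.
Table: [-, -, -, 520, 873, 840, 378, 290, 576, -, -]

6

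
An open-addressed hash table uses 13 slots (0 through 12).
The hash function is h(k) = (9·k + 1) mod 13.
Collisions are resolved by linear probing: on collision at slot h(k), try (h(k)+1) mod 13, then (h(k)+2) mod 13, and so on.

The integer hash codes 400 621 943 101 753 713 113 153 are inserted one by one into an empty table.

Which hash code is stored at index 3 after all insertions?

153

400: h=0 -> slot 0
621: h=0, probe 0,1 -> slot 1
943: h=12 -> slot 12
101: h=0, probe 0,1,2 -> slot 2
753: h=5 -> slot 5
713: h=9 -> slot 9
113: h=4 -> slot 4
153: h=0, probe 0,1,2,3 -> slot 3
Table: [400, 621, 101, 153, 113, 753, ∅, ∅, ∅, 713, ∅, ∅, 943]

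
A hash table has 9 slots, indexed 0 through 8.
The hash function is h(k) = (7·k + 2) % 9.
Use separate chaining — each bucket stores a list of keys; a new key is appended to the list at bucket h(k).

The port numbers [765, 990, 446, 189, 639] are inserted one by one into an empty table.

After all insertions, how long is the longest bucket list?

765 -> bucket 2
990 -> bucket 2 (collision)
446 -> bucket 1
189 -> bucket 2 (collision)
639 -> bucket 2 (collision)
Final buckets:
0: -
1: 446
2: 765 -> 990 -> 189 -> 639
3: -
4: -
5: -
6: -
7: -
8: -

4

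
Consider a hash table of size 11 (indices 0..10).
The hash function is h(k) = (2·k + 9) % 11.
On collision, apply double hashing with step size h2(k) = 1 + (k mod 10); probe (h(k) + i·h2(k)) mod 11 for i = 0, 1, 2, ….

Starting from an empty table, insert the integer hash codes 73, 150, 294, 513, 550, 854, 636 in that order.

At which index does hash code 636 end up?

8

73 hashes to 1; slot 1 is free => place at 1.
150 hashes to 1, h2=1; 1 taken => place at 2.
294 hashes to 3; slot 3 is free => place at 3.
513 hashes to 1, h2=4; 1 taken => place at 5.
550 hashes to 9; slot 9 is free => place at 9.
854 hashes to 1, h2=5; 1 taken => place at 6.
636 hashes to 5, h2=7; 5,1 taken => place at 8.
Table: [., 73, 150, 294, ., 513, 854, ., 636, 550, .]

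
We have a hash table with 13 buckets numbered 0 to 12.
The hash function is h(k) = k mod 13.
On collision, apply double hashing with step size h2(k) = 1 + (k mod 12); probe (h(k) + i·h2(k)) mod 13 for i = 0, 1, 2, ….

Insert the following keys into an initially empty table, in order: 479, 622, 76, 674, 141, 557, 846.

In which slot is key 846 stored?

479: h=11 => slot 11
622: h=11, h2=11, probe 11,9 => slot 9
76: h=11, h2=5, probe 11,3 => slot 3
674: h=11, h2=3, probe 11,1 => slot 1
141: h=11, h2=10, probe 11,8 => slot 8
557: h=11, h2=6, probe 11,4 => slot 4
846: h=1, h2=7, probe 1,8,2 => slot 2
Table: [-, 674, 846, 76, 557, -, -, -, 141, 622, -, 479, -]

2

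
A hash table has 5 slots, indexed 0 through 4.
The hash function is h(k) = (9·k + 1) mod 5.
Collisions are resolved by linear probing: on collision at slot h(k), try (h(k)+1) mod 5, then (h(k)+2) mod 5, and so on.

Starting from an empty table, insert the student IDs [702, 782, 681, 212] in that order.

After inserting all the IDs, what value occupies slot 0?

782

702 hashes to 4; slot 4 is free => place at 4.
782 hashes to 4; 4 taken => place at 0.
681 hashes to 0; 0 taken => place at 1.
212 hashes to 4; 4,0,1 taken => place at 2.
Table: [782, 681, 212, _, 702]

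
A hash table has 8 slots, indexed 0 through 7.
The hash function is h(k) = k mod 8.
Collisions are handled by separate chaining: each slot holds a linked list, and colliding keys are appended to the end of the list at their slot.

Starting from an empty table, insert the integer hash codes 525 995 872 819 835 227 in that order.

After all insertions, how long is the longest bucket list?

Insert 525: h=5, bucket 5 empty -> new chain.
Insert 995: h=3, bucket 3 empty -> new chain.
Insert 872: h=0, bucket 0 empty -> new chain.
Insert 819: h=3, bucket 3 nonempty -> append to chain.
Insert 835: h=3, bucket 3 nonempty -> append to chain.
Insert 227: h=3, bucket 3 nonempty -> append to chain.
Final buckets:
0: 872
1: ∅
2: ∅
3: 995 -> 819 -> 835 -> 227
4: ∅
5: 525
6: ∅
7: ∅

4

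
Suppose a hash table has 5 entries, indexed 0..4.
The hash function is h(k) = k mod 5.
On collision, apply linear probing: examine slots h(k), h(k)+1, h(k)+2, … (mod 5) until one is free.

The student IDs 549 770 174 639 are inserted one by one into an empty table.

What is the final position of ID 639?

549: h=4 → slot 4
770: h=0 → slot 0
174: h=4, probe 4,0,1 → slot 1
639: h=4, probe 4,0,1,2 → slot 2
Table: [770, 174, 639, _, 549]

2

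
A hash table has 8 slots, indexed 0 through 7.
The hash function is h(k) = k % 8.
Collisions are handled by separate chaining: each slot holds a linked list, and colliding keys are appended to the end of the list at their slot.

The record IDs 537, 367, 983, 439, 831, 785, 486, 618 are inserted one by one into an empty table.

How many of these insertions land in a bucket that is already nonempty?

4

Insert 537: h=1, bucket 1 empty -> new chain.
Insert 367: h=7, bucket 7 empty -> new chain.
Insert 983: h=7, bucket 7 nonempty -> append to chain.
Insert 439: h=7, bucket 7 nonempty -> append to chain.
Insert 831: h=7, bucket 7 nonempty -> append to chain.
Insert 785: h=1, bucket 1 nonempty -> append to chain.
Insert 486: h=6, bucket 6 empty -> new chain.
Insert 618: h=2, bucket 2 empty -> new chain.
Final buckets:
0: —
1: 537 -> 785
2: 618
3: —
4: —
5: —
6: 486
7: 367 -> 983 -> 439 -> 831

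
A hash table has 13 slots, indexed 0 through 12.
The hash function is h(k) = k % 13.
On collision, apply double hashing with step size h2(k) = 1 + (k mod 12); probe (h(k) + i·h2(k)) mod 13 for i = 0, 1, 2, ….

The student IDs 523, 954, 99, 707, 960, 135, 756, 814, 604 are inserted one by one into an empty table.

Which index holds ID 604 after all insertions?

Insert 523: h=3, slot 3 empty → index 3.
Insert 954: h=5, slot 5 empty → index 5.
Insert 99: h=8, slot 8 empty → index 8.
Insert 707: h=5, h2=12, slot 5 occupied → index 4.
Insert 960: h=11, slot 11 empty → index 11.
Insert 135: h=5, h2=4, slot 5 occupied → index 9.
Insert 756: h=2, slot 2 empty → index 2.
Insert 814: h=8, h2=11, slot 8 occupied → index 6.
Insert 604: h=6, h2=5, slots 6,11,3,8 occupied → index 0.
Table: [604, -, 756, 523, 707, 954, 814, -, 99, 135, -, 960, -]

0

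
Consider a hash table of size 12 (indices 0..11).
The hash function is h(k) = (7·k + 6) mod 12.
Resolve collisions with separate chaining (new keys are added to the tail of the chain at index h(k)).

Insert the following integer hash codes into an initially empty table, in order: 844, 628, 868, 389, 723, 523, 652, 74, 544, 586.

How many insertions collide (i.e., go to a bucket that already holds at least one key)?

844 → bucket 10
628 → bucket 10 (collision)
868 → bucket 10 (collision)
389 → bucket 5
723 → bucket 3
523 → bucket 7
652 → bucket 10 (collision)
74 → bucket 8
544 → bucket 10 (collision)
586 → bucket 4
Final buckets:
0: _
1: _
2: _
3: 723
4: 586
5: 389
6: _
7: 523
8: 74
9: _
10: 844 -> 628 -> 868 -> 652 -> 544
11: _

4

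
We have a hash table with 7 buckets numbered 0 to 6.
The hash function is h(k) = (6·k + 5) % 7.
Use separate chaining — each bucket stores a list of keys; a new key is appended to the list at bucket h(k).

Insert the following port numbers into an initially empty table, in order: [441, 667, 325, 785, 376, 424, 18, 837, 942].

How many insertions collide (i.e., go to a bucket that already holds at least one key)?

3

Insert 441: h=5, bucket 5 empty → new chain.
Insert 667: h=3, bucket 3 empty → new chain.
Insert 325: h=2, bucket 2 empty → new chain.
Insert 785: h=4, bucket 4 empty → new chain.
Insert 376: h=0, bucket 0 empty → new chain.
Insert 424: h=1, bucket 1 empty → new chain.
Insert 18: h=1, bucket 1 nonempty → append to chain.
Insert 837: h=1, bucket 1 nonempty → append to chain.
Insert 942: h=1, bucket 1 nonempty → append to chain.
Final buckets:
0: 376
1: 424 -> 18 -> 837 -> 942
2: 325
3: 667
4: 785
5: 441
6: .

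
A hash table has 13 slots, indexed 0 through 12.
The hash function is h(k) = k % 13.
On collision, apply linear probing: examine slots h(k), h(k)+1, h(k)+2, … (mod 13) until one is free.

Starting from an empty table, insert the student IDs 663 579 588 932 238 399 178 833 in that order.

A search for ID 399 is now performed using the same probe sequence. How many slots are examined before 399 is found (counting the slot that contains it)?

663 hashes to 0; slot 0 is free => place at 0.
579 hashes to 7; slot 7 is free => place at 7.
588 hashes to 3; slot 3 is free => place at 3.
932 hashes to 9; slot 9 is free => place at 9.
238 hashes to 4; slot 4 is free => place at 4.
399 hashes to 9; 9 taken => place at 10.
178 hashes to 9; 9,10 taken => place at 11.
833 hashes to 1; slot 1 is free => place at 1.
Table: [663, 833, ∅, 588, 238, ∅, ∅, 579, ∅, 932, 399, 178, ∅]
Lookup 399: h=9, probe 9,10 → found at 10.

2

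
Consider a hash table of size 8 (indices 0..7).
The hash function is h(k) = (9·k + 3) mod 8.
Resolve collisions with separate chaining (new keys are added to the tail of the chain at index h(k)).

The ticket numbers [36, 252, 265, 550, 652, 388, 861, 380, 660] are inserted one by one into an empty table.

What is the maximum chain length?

36 -> bucket 7
252 -> bucket 7 (collision)
265 -> bucket 4
550 -> bucket 1
652 -> bucket 7 (collision)
388 -> bucket 7 (collision)
861 -> bucket 0
380 -> bucket 7 (collision)
660 -> bucket 7 (collision)
Final buckets:
0: 861
1: 550
2: .
3: .
4: 265
5: .
6: .
7: 36 -> 252 -> 652 -> 388 -> 380 -> 660

6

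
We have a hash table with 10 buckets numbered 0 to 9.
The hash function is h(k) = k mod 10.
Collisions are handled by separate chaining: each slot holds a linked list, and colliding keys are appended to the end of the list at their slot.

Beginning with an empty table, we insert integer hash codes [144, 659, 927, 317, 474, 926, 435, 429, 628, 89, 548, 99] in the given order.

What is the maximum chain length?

144 → bucket 4
659 → bucket 9
927 → bucket 7
317 → bucket 7 (collision)
474 → bucket 4 (collision)
926 → bucket 6
435 → bucket 5
429 → bucket 9 (collision)
628 → bucket 8
89 → bucket 9 (collision)
548 → bucket 8 (collision)
99 → bucket 9 (collision)
Final buckets:
0: _
1: _
2: _
3: _
4: 144 -> 474
5: 435
6: 926
7: 927 -> 317
8: 628 -> 548
9: 659 -> 429 -> 89 -> 99

4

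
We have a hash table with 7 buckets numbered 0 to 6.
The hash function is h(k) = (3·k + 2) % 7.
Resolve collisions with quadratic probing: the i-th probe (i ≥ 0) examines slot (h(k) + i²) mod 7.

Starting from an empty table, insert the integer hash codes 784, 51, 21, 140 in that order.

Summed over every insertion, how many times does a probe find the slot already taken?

3

Insert 784: h=2, slot 2 empty -> index 2.
Insert 51: h=1, slot 1 empty -> index 1.
Insert 21: h=2, slot 2 occupied -> index 3.
Insert 140: h=2, slots 2,3 occupied -> index 6.
Table: [-, 51, 784, 21, -, -, 140]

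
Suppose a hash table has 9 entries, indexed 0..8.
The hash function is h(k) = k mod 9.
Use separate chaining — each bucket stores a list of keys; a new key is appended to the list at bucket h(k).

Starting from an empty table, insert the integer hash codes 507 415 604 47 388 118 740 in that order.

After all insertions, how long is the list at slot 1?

507 → bucket 3
415 → bucket 1
604 → bucket 1 (collision)
47 → bucket 2
388 → bucket 1 (collision)
118 → bucket 1 (collision)
740 → bucket 2 (collision)
Final buckets:
0: ∅
1: 415 -> 604 -> 388 -> 118
2: 47 -> 740
3: 507
4: ∅
5: ∅
6: ∅
7: ∅
8: ∅

4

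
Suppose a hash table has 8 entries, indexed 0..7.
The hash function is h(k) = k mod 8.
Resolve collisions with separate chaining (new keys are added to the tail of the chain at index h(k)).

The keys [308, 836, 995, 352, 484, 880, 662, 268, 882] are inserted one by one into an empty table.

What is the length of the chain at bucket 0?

Insert 308: h=4, bucket 4 empty -> new chain.
Insert 836: h=4, bucket 4 nonempty -> append to chain.
Insert 995: h=3, bucket 3 empty -> new chain.
Insert 352: h=0, bucket 0 empty -> new chain.
Insert 484: h=4, bucket 4 nonempty -> append to chain.
Insert 880: h=0, bucket 0 nonempty -> append to chain.
Insert 662: h=6, bucket 6 empty -> new chain.
Insert 268: h=4, bucket 4 nonempty -> append to chain.
Insert 882: h=2, bucket 2 empty -> new chain.
Final buckets:
0: 352 -> 880
1: ∅
2: 882
3: 995
4: 308 -> 836 -> 484 -> 268
5: ∅
6: 662
7: ∅

2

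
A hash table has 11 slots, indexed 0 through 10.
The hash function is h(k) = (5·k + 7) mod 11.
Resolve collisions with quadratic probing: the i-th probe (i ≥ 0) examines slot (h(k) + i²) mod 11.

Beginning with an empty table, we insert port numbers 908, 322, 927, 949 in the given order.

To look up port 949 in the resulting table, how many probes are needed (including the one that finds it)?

Insert 908: h=4, slot 4 empty => index 4.
Insert 322: h=0, slot 0 empty => index 0.
Insert 927: h=0, slot 0 occupied => index 1.
Insert 949: h=0, slots 0,1,4 occupied => index 9.
Table: [322, 927, -, -, 908, -, -, -, -, 949, -]
Lookup 949: h=0, probe 0,1,4,9 → found at 9.

4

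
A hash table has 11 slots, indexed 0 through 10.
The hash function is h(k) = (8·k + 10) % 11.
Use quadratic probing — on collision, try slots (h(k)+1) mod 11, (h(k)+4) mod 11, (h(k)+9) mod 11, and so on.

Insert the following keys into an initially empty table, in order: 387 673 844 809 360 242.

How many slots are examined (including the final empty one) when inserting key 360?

Insert 387: h=4, slot 4 empty => index 4.
Insert 673: h=4, slot 4 occupied => index 5.
Insert 844: h=8, slot 8 empty => index 8.
Insert 809: h=3, slot 3 empty => index 3.
Insert 360: h=8, slot 8 occupied => index 9.
Insert 242: h=10, slot 10 empty => index 10.
Table: [., ., ., 809, 387, 673, ., ., 844, 360, 242]

2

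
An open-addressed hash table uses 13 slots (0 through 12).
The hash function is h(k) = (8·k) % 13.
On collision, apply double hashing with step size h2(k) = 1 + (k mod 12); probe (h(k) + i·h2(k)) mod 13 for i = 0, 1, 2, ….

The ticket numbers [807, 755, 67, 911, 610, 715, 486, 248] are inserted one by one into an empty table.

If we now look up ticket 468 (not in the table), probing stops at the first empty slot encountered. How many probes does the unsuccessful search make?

3

807 hashes to 8; slot 8 is free => place at 8.
755 hashes to 8, h2=12; 8 taken => place at 7.
67 hashes to 3; slot 3 is free => place at 3.
911 hashes to 8, h2=12; 8,7 taken => place at 6.
610 hashes to 5; slot 5 is free => place at 5.
715 hashes to 0; slot 0 is free => place at 0.
486 hashes to 1; slot 1 is free => place at 1.
248 hashes to 8, h2=9; 8 taken => place at 4.
Table: [715, 486, -, 67, 248, 610, 911, 755, 807, -, -, -, -]
Lookup 468: h=0, h2=1, probe 0,1,2 → slot 2 empty, not found.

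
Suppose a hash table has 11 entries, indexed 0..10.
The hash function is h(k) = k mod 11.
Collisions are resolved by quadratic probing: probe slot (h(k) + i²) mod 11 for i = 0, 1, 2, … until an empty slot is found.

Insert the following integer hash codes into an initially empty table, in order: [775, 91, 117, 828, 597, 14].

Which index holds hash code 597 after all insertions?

1

Insert 775: h=5, slot 5 empty => index 5.
Insert 91: h=3, slot 3 empty => index 3.
Insert 117: h=7, slot 7 empty => index 7.
Insert 828: h=3, slot 3 occupied => index 4.
Insert 597: h=3, slots 3,4,7 occupied => index 1.
Insert 14: h=3, slots 3,4,7,1 occupied => index 8.
Table: [—, 597, —, 91, 828, 775, —, 117, 14, —, —]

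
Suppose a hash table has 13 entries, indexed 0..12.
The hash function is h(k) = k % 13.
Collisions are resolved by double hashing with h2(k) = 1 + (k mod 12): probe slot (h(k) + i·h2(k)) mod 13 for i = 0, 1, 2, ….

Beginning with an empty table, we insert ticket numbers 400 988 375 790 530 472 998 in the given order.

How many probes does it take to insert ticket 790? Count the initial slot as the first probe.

2

Insert 400: h=10, slot 10 empty => index 10.
Insert 988: h=0, slot 0 empty => index 0.
Insert 375: h=11, slot 11 empty => index 11.
Insert 790: h=10, h2=11, slot 10 occupied => index 8.
Insert 530: h=10, h2=3, slots 10,0 occupied => index 3.
Insert 472: h=4, slot 4 empty => index 4.
Insert 998: h=10, h2=3, slots 10,0,3 occupied => index 6.
Table: [988, ., ., 530, 472, ., 998, ., 790, ., 400, 375, .]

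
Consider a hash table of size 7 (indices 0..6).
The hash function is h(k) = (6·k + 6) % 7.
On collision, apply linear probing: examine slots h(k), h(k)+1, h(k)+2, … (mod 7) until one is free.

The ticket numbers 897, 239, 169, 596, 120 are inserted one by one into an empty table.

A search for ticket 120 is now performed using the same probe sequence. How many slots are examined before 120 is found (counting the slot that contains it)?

897: h=5 → slot 5
239: h=5, probe 5,6 → slot 6
169: h=5, probe 5,6,0 → slot 0
596: h=5, probe 5,6,0,1 → slot 1
120: h=5, probe 5,6,0,1,2 → slot 2
Table: [169, 596, 120, _, _, 897, 239]
Lookup 120: h=5, probe 5,6,0,1,2 → found at 2.

5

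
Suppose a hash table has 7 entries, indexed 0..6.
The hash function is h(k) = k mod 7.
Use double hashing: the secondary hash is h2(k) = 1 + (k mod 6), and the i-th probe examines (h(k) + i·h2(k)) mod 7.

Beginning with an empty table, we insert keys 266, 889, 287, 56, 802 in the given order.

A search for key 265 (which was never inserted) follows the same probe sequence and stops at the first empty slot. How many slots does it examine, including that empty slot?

266 hashes to 0; slot 0 is free -> place at 0.
889 hashes to 0, h2=2; 0 taken -> place at 2.
287 hashes to 0, h2=6; 0 taken -> place at 6.
56 hashes to 0, h2=3; 0 taken -> place at 3.
802 hashes to 4; slot 4 is free -> place at 4.
Table: [266, _, 889, 56, 802, _, 287]
Lookup 265: h=6, h2=2, probe 6,1 → slot 1 empty, not found.

2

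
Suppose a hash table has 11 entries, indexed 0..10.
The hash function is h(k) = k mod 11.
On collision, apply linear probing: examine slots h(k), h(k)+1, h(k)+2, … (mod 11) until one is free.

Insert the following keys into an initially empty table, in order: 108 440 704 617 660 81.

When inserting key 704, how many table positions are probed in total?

2

108 hashes to 9; slot 9 is free => place at 9.
440 hashes to 0; slot 0 is free => place at 0.
704 hashes to 0; 0 taken => place at 1.
617 hashes to 1; 1 taken => place at 2.
660 hashes to 0; 0,1,2 taken => place at 3.
81 hashes to 4; slot 4 is free => place at 4.
Table: [440, 704, 617, 660, 81, -, -, -, -, 108, -]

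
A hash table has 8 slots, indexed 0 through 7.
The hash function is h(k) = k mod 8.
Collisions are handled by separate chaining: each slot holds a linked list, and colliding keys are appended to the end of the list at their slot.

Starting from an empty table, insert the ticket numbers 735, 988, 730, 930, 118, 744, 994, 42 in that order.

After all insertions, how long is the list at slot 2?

4

735 → bucket 7
988 → bucket 4
730 → bucket 2
930 → bucket 2 (collision)
118 → bucket 6
744 → bucket 0
994 → bucket 2 (collision)
42 → bucket 2 (collision)
Final buckets:
0: 744
1: _
2: 730 -> 930 -> 994 -> 42
3: _
4: 988
5: _
6: 118
7: 735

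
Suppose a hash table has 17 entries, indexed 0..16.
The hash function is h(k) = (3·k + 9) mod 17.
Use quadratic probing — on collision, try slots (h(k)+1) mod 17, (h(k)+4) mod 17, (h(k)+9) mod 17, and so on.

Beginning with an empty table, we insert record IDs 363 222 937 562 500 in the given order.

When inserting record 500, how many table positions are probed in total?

363: h=10 => slot 10
222: h=12 => slot 12
937: h=15 => slot 15
562: h=12, probe 12,13 => slot 13
500: h=13, probe 13,14 => slot 14
Table: [∅, ∅, ∅, ∅, ∅, ∅, ∅, ∅, ∅, ∅, 363, ∅, 222, 562, 500, 937, ∅]

2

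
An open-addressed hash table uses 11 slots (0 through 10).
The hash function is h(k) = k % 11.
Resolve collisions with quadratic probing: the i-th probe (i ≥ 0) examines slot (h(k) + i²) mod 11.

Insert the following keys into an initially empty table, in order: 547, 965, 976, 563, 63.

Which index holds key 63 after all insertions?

6

Insert 547: h=8, slot 8 empty => index 8.
Insert 965: h=8, slot 8 occupied => index 9.
Insert 976: h=8, slots 8,9 occupied => index 1.
Insert 563: h=2, slot 2 empty => index 2.
Insert 63: h=8, slots 8,9,1 occupied => index 6.
Table: [∅, 976, 563, ∅, ∅, ∅, 63, ∅, 547, 965, ∅]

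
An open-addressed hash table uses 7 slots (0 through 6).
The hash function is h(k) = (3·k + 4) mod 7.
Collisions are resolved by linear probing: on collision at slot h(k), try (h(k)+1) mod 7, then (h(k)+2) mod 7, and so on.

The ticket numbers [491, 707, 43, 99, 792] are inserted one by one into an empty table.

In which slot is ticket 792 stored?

3

491: h=0 -> slot 0
707: h=4 -> slot 4
43: h=0, probe 0,1 -> slot 1
99: h=0, probe 0,1,2 -> slot 2
792: h=0, probe 0,1,2,3 -> slot 3
Table: [491, 43, 99, 792, 707, —, —]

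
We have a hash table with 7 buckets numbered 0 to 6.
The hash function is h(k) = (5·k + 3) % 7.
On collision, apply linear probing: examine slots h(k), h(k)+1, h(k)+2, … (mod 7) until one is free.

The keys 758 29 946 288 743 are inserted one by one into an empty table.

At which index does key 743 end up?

758: h=6 → slot 6
29: h=1 → slot 1
946: h=1, probe 1,2 → slot 2
288: h=1, probe 1,2,3 → slot 3
743: h=1, probe 1,2,3,4 → slot 4
Table: [_, 29, 946, 288, 743, _, 758]

4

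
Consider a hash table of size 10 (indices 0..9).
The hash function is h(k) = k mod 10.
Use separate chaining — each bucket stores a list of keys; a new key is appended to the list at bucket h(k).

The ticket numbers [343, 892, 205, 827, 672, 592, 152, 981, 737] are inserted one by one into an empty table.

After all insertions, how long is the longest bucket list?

Insert 343: h=3, bucket 3 empty → new chain.
Insert 892: h=2, bucket 2 empty → new chain.
Insert 205: h=5, bucket 5 empty → new chain.
Insert 827: h=7, bucket 7 empty → new chain.
Insert 672: h=2, bucket 2 nonempty → append to chain.
Insert 592: h=2, bucket 2 nonempty → append to chain.
Insert 152: h=2, bucket 2 nonempty → append to chain.
Insert 981: h=1, bucket 1 empty → new chain.
Insert 737: h=7, bucket 7 nonempty → append to chain.
Final buckets:
0: ∅
1: 981
2: 892 -> 672 -> 592 -> 152
3: 343
4: ∅
5: 205
6: ∅
7: 827 -> 737
8: ∅
9: ∅

4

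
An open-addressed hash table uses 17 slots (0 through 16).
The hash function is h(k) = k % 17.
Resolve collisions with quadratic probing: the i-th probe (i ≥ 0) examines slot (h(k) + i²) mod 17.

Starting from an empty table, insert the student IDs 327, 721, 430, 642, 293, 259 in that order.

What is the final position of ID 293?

Insert 327: h=4, slot 4 empty → index 4.
Insert 721: h=7, slot 7 empty → index 7.
Insert 430: h=5, slot 5 empty → index 5.
Insert 642: h=13, slot 13 empty → index 13.
Insert 293: h=4, slots 4,5 occupied → index 8.
Insert 259: h=4, slots 4,5,8,13 occupied → index 3.
Table: [∅, ∅, ∅, 259, 327, 430, ∅, 721, 293, ∅, ∅, ∅, ∅, 642, ∅, ∅, ∅]

8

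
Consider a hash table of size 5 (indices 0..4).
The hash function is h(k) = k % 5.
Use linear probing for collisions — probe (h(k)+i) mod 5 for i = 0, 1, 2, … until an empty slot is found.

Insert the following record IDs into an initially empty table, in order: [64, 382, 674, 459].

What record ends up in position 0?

674

64 hashes to 4; slot 4 is free => place at 4.
382 hashes to 2; slot 2 is free => place at 2.
674 hashes to 4; 4 taken => place at 0.
459 hashes to 4; 4,0 taken => place at 1.
Table: [674, 459, 382, —, 64]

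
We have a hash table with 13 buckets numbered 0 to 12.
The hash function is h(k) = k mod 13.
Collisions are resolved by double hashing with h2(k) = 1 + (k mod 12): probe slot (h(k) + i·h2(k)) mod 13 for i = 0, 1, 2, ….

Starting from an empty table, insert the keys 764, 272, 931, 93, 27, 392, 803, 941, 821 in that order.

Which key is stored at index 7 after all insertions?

Insert 764: h=10, slot 10 empty -> index 10.
Insert 272: h=12, slot 12 empty -> index 12.
Insert 931: h=8, slot 8 empty -> index 8.
Insert 93: h=2, slot 2 empty -> index 2.
Insert 27: h=1, slot 1 empty -> index 1.
Insert 392: h=2, h2=9, slot 2 occupied -> index 11.
Insert 803: h=10, h2=12, slot 10 occupied -> index 9.
Insert 941: h=5, slot 5 empty -> index 5.
Insert 821: h=2, h2=6, slots 2,8,1 occupied -> index 7.
Table: [-, 27, 93, -, -, 941, -, 821, 931, 803, 764, 392, 272]

821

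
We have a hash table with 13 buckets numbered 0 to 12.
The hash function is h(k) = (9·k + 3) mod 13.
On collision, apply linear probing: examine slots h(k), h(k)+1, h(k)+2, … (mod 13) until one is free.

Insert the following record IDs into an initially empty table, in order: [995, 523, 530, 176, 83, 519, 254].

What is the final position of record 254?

5

Insert 995: h=1, slot 1 empty => index 1.
Insert 523: h=4, slot 4 empty => index 4.
Insert 530: h=2, slot 2 empty => index 2.
Insert 176: h=1, slots 1,2 occupied => index 3.
Insert 83: h=9, slot 9 empty => index 9.
Insert 519: h=7, slot 7 empty => index 7.
Insert 254: h=1, slots 1,2,3,4 occupied => index 5.
Table: [_, 995, 530, 176, 523, 254, _, 519, _, 83, _, _, _]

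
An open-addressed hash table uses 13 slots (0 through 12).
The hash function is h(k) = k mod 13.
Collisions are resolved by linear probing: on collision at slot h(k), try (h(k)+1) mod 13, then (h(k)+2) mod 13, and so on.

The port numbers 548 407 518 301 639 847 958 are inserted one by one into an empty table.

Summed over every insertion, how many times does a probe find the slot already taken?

8

548: h=2 => slot 2
407: h=4 => slot 4
518: h=11 => slot 11
301: h=2, probe 2,3 => slot 3
639: h=2, probe 2,3,4,5 => slot 5
847: h=2, probe 2,3,4,5,6 => slot 6
958: h=9 => slot 9
Table: [—, —, 548, 301, 407, 639, 847, —, —, 958, —, 518, —]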